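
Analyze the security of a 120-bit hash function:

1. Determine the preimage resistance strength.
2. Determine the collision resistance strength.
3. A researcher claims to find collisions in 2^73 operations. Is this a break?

Step 1: Preimage resistance requires brute-force of 2^120 operations.
Step 2: Collision resistance (birthday bound) = 2^(120/2) = 2^60.
Step 3: The claimed attack costs 2^73 operations.
Step 4: Since 2^73 >= 2^60, the claimed attack is no faster than the generic birthday attack, so this does not break collision resistance.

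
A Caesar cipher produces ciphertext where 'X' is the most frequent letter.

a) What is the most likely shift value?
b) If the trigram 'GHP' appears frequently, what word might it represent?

Step 1: In English, 'E' is the most frequent letter (12.7%).
Step 2: The most frequent ciphertext letter is 'X' (position 23).
Step 3: Shift = (23 - 4) mod 26 = 19.
Step 4: Decrypt 'GHP' by shifting back 19:
  G -> N
  H -> O
  P -> W
Step 5: 'GHP' decrypts to 'NOW'.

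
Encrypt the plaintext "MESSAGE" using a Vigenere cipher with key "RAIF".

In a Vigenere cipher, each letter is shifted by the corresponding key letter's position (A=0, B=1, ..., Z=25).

Step 1: Repeat key to match plaintext length:
  Plaintext: MESSAGE
  Key:       RAIFRAI
Step 2: Encrypt each letter:
  M(12) + R(17) = (12+17) mod 26 = 3 = D
  E(4) + A(0) = (4+0) mod 26 = 4 = E
  S(18) + I(8) = (18+8) mod 26 = 0 = A
  S(18) + F(5) = (18+5) mod 26 = 23 = X
  A(0) + R(17) = (0+17) mod 26 = 17 = R
  G(6) + A(0) = (6+0) mod 26 = 6 = G
  E(4) + I(8) = (4+8) mod 26 = 12 = M
Ciphertext: DEAXRGM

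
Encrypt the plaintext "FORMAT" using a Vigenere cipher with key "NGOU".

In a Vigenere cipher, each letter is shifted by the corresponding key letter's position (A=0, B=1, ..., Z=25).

Step 1: Repeat key to match plaintext length:
  Plaintext: FORMAT
  Key:       NGOUNG
Step 2: Encrypt each letter:
  F(5) + N(13) = (5+13) mod 26 = 18 = S
  O(14) + G(6) = (14+6) mod 26 = 20 = U
  R(17) + O(14) = (17+14) mod 26 = 5 = F
  M(12) + U(20) = (12+20) mod 26 = 6 = G
  A(0) + N(13) = (0+13) mod 26 = 13 = N
  T(19) + G(6) = (19+6) mod 26 = 25 = Z
Ciphertext: SUFGNZ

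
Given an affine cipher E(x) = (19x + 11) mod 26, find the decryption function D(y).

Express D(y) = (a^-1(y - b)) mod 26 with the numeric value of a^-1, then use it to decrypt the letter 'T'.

Step 1: Find a^-1, the modular inverse of 19 mod 26.
Step 2: We need 19 * a^-1 = 1 (mod 26).
Step 3: 19 * 11 = 209 = 8 * 26 + 1, so a^-1 = 11.
Step 4: D(y) = 11(y - 11) mod 26.
Step 5: Apply to 'T' (y = 19): D(19) = 11 * (19 - 11) mod 26 = 11 * 8 mod 26 = 10 -> 'K'.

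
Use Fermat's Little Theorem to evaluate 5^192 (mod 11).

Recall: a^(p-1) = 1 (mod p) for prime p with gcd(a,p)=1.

Step 1: Since 11 is prime, by Fermat's Little Theorem: 5^10 = 1 (mod 11).
Step 2: Reduce exponent: 192 mod 10 = 2.
Step 3: So 5^192 = 5^2 (mod 11).
Step 4: 5^2 mod 11 = 3.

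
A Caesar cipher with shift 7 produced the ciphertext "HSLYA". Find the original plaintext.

Step 1: Reverse the shift by subtracting 7 from each letter position.
  H (position 7) -> position (7-7) mod 26 = 0 -> A
  S (position 18) -> position (18-7) mod 26 = 11 -> L
  L (position 11) -> position (11-7) mod 26 = 4 -> E
  Y (position 24) -> position (24-7) mod 26 = 17 -> R
  A (position 0) -> position (0-7) mod 26 = 19 -> T
Decrypted message: ALERT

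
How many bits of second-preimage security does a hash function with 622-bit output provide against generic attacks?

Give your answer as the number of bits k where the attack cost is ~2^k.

Step 1: The hash has a 622-bit output.
Step 2: Second-preimage resistance means: given a specific input x, it should be infeasible to find a different y with h(y) = h(x).
With a 622-bit output, a generic search for a second preimage costs about 2^622 evaluations (each trial matches the fixed target with probability 2^-622).
Step 3: Security level = 622 bits.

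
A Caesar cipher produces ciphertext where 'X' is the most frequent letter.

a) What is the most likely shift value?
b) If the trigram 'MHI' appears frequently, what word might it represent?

Step 1: In English, 'E' is the most frequent letter (12.7%).
Step 2: The most frequent ciphertext letter is 'X' (position 23).
Step 3: Shift = (23 - 4) mod 26 = 19.
Step 4: Decrypt 'MHI' by shifting back 19:
  M -> T
  H -> O
  I -> P
Step 5: 'MHI' decrypts to 'TOP'.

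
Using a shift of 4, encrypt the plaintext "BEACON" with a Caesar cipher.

Step 1: For each letter, shift forward by 4 positions (mod 26).
  B (position 1) -> position (1+4) mod 26 = 5 -> F
  E (position 4) -> position (4+4) mod 26 = 8 -> I
  A (position 0) -> position (0+4) mod 26 = 4 -> E
  C (position 2) -> position (2+4) mod 26 = 6 -> G
  O (position 14) -> position (14+4) mod 26 = 18 -> S
  N (position 13) -> position (13+4) mod 26 = 17 -> R
Result: FIEGSR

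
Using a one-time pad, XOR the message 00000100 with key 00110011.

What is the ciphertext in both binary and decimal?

Step 1: Write out the XOR operation bit by bit:
  Message: 00000100
  Key:     00110011
  XOR:     00110111
Step 2: Convert to decimal: 00110111 = 55.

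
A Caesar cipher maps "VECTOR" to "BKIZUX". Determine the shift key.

Step 1: Compare first letters: V (position 21) -> B (position 1).
Step 2: Shift = (1 - 21) mod 26 = 6.
The shift value is 6.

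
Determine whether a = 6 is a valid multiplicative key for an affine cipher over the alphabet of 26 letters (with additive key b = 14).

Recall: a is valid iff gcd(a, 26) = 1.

Step 1: Compute gcd(6, 26).
Step 2: gcd(6, 26) = 2.
Since gcd = 2 != 1, 6 shares a common factor with 26, so it cannot be used.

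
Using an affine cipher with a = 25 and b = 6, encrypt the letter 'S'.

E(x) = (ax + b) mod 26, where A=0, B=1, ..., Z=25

Step 1: Convert 'S' to number: x = 18.
Step 2: E(18) = (25 * 18 + 6) mod 26 = 456 mod 26 = 14.
Step 3: Convert 14 back to letter: O.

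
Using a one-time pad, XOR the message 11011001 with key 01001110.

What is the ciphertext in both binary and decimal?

Step 1: Write out the XOR operation bit by bit:
  Message: 11011001
  Key:     01001110
  XOR:     10010111
Step 2: Convert to decimal: 10010111 = 151.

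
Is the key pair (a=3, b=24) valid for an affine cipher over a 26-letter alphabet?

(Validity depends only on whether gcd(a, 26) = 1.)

Step 1: Compute gcd(3, 26).
Step 2: gcd(3, 26) = 1.
Since gcd = 1, 3 is coprime with 26, so it is a valid key.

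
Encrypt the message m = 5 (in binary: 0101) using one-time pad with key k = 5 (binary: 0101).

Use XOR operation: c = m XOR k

Step 1: Write out the XOR operation bit by bit:
  Message: 0101
  Key:     0101
  XOR:     0000
Step 2: Convert to decimal: 0000 = 0.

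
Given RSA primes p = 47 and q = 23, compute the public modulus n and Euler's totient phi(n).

Step 1: n = p * q = 47 * 23 = 1081.
Step 2: phi(n) = (p-1)(q-1) = 46 * 22 = 1012.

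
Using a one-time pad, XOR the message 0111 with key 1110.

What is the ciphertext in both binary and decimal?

Step 1: Write out the XOR operation bit by bit:
  Message: 0111
  Key:     1110
  XOR:     1001
Step 2: Convert to decimal: 1001 = 9.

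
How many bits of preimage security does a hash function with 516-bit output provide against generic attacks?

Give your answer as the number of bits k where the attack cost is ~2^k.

Step 1: The hash has a 516-bit output.
Step 2: Preimage resistance means: given a digest h(x), it should be infeasible to find any input that hashes to it.
With a 516-bit output there are 2^516 possible digests, so a generic brute-force preimage search costs about 2^516 evaluations.
Step 3: Security level = 516 bits.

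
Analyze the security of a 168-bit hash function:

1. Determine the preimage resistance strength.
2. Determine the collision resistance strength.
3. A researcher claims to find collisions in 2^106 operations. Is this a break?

Step 1: Preimage resistance requires brute-force of 2^168 operations.
Step 2: Collision resistance (birthday bound) = 2^(168/2) = 2^84.
Step 3: The claimed attack costs 2^106 operations.
Step 4: Since 2^106 >= 2^84, the claimed attack is no faster than the generic birthday attack, so this does not break collision resistance.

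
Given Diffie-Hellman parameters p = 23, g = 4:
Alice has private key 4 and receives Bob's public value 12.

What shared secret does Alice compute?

Step 1: s = B^a mod p = 12^4 mod 23.
  12^1 mod 23 = 12
  12^2 mod 23 = (12 * 12) mod 23 = 6
  12^3 mod 23 = (6 * 12) mod 23 = 3
  12^4 mod 23 = (3 * 12) mod 23 = 13
Result: shared secret = 13.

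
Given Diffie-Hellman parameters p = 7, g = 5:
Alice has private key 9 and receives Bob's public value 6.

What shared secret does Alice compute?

Step 1: s = B^a mod p = 6^9 mod 7.
  6^1 mod 7 = 6
  6^2 mod 7 = (6 * 6) mod 7 = 1
  6^3 mod 7 = (1 * 6) mod 7 = 6
  6^4 mod 7 = (6 * 6) mod 7 = 1
  6^5 mod 7 = (1 * 6) mod 7 = 6
  6^6 mod 7 = (6 * 6) mod 7 = 1
  6^7 mod 7 = (1 * 6) mod 7 = 6
  6^8 mod 7 = (6 * 6) mod 7 = 1
  6^9 mod 7 = (1 * 6) mod 7 = 6
Result: shared secret = 6.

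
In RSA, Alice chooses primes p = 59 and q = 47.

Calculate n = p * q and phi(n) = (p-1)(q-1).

Step 1: n = p * q = 59 * 47 = 2773.
Step 2: phi(n) = (p-1)(q-1) = 58 * 46 = 2668.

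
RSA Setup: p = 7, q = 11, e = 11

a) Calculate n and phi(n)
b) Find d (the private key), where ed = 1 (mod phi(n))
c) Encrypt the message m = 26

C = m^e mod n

Step 1: n = 7 * 11 = 77.
Step 2: phi(n) = (7-1)(11-1) = 6 * 10 = 60.
Step 3: Find d = 11^(-1) mod 60 = 11.
  Verify: 11 * 11 = 121 = 1 (mod 60).
Step 4: C = 26^11 mod 77 = 59.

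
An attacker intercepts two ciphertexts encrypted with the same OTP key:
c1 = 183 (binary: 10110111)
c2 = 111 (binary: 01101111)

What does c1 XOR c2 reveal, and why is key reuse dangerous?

Step 1: c1 XOR c2 = (m1 XOR k) XOR (m2 XOR k).
Step 2: By XOR associativity/commutativity: = m1 XOR m2 XOR k XOR k = m1 XOR m2.
Step 3: 10110111 XOR 01101111 = 11011000 = 216.
Step 4: The key cancels out! An attacker learns m1 XOR m2 = 216, revealing the relationship between plaintexts.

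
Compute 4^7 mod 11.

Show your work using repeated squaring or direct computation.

Step 1: Compute 4^7 mod 11 step by step, reducing modulo 11 at each step.
  4^1 mod 11 = 4
  4^2 mod 11 = (4 * 4) mod 11 = 5
  4^3 mod 11 = (5 * 4) mod 11 = 9
  4^4 mod 11 = (9 * 4) mod 11 = 3
  4^5 mod 11 = (3 * 4) mod 11 = 1
  4^6 mod 11 = (1 * 4) mod 11 = 4
  4^7 mod 11 = (4 * 4) mod 11 = 5
Step 2: Result = 5.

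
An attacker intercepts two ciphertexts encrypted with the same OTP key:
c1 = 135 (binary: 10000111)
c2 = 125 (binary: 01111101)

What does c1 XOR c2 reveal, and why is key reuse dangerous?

Step 1: c1 XOR c2 = (m1 XOR k) XOR (m2 XOR k).
Step 2: By XOR associativity/commutativity: = m1 XOR m2 XOR k XOR k = m1 XOR m2.
Step 3: 10000111 XOR 01111101 = 11111010 = 250.
Step 4: The key cancels out! An attacker learns m1 XOR m2 = 250, revealing the relationship between plaintexts.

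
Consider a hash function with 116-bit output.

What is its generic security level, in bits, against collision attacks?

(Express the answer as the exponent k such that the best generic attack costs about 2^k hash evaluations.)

Step 1: The hash has a 116-bit output.
Step 2: Collision resistance means it should be infeasible to find any x != y with h(x) = h(y).
By the birthday bound, a generic collision search succeeds after about sqrt(2^116) = 2^(116/2) = 2^58 evaluations.
Step 3: Security level = 58 bits.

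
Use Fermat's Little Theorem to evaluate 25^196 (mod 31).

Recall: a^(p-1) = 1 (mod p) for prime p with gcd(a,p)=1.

Step 1: Since 31 is prime, by Fermat's Little Theorem: 25^30 = 1 (mod 31).
Step 2: Reduce exponent: 196 mod 30 = 16.
Step 3: So 25^196 = 25^16 (mod 31).
Step 4: 25^16 mod 31 = 25.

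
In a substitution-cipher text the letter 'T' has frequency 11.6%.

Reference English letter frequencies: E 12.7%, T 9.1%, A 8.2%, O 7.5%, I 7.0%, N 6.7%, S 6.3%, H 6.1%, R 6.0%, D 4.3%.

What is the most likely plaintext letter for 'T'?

Step 1: The observed frequency is 11.6%.
Step 2: Compare with English frequencies:
  E: 12.7% (difference: 1.1%) <-- closest
  T: 9.1% (difference: 2.5%)
  A: 8.2% (difference: 3.4%)
  O: 7.5% (difference: 4.1%)
  I: 7.0% (difference: 4.6%)
  N: 6.7% (difference: 4.9%)
  S: 6.3% (difference: 5.3%)
  H: 6.1% (difference: 5.5%)
  R: 6.0% (difference: 5.6%)
  D: 4.3% (difference: 7.3%)
Step 3: 'T' most likely represents 'E' (frequency 12.7%).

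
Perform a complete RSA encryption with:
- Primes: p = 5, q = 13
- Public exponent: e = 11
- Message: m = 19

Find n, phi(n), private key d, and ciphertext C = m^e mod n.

Step 1: n = 5 * 13 = 65.
Step 2: phi(n) = (5-1)(13-1) = 4 * 12 = 48.
Step 3: Find d = 11^(-1) mod 48 = 35.
  Verify: 11 * 35 = 385 = 1 (mod 48).
Step 4: C = 19^11 mod 65 = 24.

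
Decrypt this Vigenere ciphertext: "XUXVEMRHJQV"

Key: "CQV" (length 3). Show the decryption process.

Step 1: Key 'CQV' has length 3. Extended key: CQVCQVCQVCQ
Step 2: Decrypt each position:
  X(23) - C(2) = 21 = V
  U(20) - Q(16) = 4 = E
  X(23) - V(21) = 2 = C
  V(21) - C(2) = 19 = T
  E(4) - Q(16) = 14 = O
  M(12) - V(21) = 17 = R
  R(17) - C(2) = 15 = P
  H(7) - Q(16) = 17 = R
  J(9) - V(21) = 14 = O
  Q(16) - C(2) = 14 = O
  V(21) - Q(16) = 5 = F
Plaintext: VECTORPROOF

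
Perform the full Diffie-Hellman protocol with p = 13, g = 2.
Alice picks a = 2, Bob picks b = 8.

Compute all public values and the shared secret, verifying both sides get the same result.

Step 1: A = g^a mod p = 2^2 mod 13 = 4.
Step 2: B = g^b mod p = 2^8 mod 13 = 9.
Step 3: Alice computes s = B^a mod p = 9^2 mod 13 = 3.
Step 4: Bob computes s = A^b mod p = 4^8 mod 13 = 3.
Both sides agree: shared secret = 3.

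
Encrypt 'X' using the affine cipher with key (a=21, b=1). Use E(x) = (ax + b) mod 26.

Step 1: Convert 'X' to number: x = 23.
Step 2: E(23) = (21 * 23 + 1) mod 26 = 484 mod 26 = 16.
Step 3: Convert 16 back to letter: Q.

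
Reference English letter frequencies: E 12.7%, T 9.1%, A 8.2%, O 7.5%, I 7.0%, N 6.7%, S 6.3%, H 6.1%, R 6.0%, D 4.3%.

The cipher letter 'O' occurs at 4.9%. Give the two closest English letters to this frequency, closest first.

Step 1: Observed frequency of 'O' is 4.9%.
Step 2: Compute distances to each reference frequency and sort:
  D (4.3%): difference = 0.6% <-- BEST
  R (6.0%): difference = 1.1% <-- RUNNER-UP
  H (6.1%): difference = 1.2%
  S (6.3%): difference = 1.4%
  N (6.7%): difference = 1.8%
Step 3: Most likely is 'D' (4.3%, diff 0.6%); second most likely is 'R' (6.0%, diff 1.1%).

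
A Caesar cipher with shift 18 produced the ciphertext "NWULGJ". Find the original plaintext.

Step 1: Reverse the shift by subtracting 18 from each letter position.
  N (position 13) -> position (13-18) mod 26 = 21 -> V
  W (position 22) -> position (22-18) mod 26 = 4 -> E
  U (position 20) -> position (20-18) mod 26 = 2 -> C
  L (position 11) -> position (11-18) mod 26 = 19 -> T
  G (position 6) -> position (6-18) mod 26 = 14 -> O
  J (position 9) -> position (9-18) mod 26 = 17 -> R
Decrypted message: VECTOR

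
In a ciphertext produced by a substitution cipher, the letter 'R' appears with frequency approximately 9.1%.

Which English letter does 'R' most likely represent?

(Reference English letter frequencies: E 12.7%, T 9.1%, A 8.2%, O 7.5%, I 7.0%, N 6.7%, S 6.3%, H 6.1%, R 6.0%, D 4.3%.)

Step 1: The observed frequency is 9.1%.
Step 2: Compare with English frequencies:
  E: 12.7% (difference: 3.6%)
  T: 9.1% (difference: 0.0%) <-- closest
  A: 8.2% (difference: 0.9%)
  O: 7.5% (difference: 1.6%)
  I: 7.0% (difference: 2.1%)
  N: 6.7% (difference: 2.4%)
  S: 6.3% (difference: 2.8%)
  H: 6.1% (difference: 3.0%)
  R: 6.0% (difference: 3.1%)
  D: 4.3% (difference: 4.8%)
Step 3: 'R' most likely represents 'T' (frequency 9.1%).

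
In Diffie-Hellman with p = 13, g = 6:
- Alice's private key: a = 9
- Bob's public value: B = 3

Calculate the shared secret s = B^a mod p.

Step 1: s = B^a mod p = 3^9 mod 13.
  3^1 mod 13 = 3
  3^2 mod 13 = (3 * 3) mod 13 = 9
  3^3 mod 13 = (9 * 3) mod 13 = 1
  3^4 mod 13 = (1 * 3) mod 13 = 3
  3^5 mod 13 = (3 * 3) mod 13 = 9
  3^6 mod 13 = (9 * 3) mod 13 = 1
  3^7 mod 13 = (1 * 3) mod 13 = 3
  3^8 mod 13 = (3 * 3) mod 13 = 9
  3^9 mod 13 = (9 * 3) mod 13 = 1
Result: shared secret = 1.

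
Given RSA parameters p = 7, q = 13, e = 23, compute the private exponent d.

Step 1: n = 7 * 13 = 91.
Step 2: phi(n) = 6 * 12 = 72.
Step 3: Find d such that 23 * d = 1 (mod 72).
Step 4: d = 23^(-1) mod 72 = 47.
Verification: 23 * 47 = 1081 = 15 * 72 + 1.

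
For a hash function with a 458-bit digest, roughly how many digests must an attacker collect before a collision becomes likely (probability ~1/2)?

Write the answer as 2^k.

Step 1: The birthday paradox gives collision probability ~50% after sqrt(2^n) = 2^(n/2) hashes.
Step 2: For 458-bit output: 2^(458/2) = 2^229.
Step 3: Approximately 2^229 hash computations needed.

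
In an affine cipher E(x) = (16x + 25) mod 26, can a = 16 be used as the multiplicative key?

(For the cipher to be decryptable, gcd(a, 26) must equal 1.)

Step 1: Compute gcd(16, 26).
Step 2: gcd(16, 26) = 2.
Since gcd = 2 != 1, 16 shares a common factor with 26, so it cannot be used.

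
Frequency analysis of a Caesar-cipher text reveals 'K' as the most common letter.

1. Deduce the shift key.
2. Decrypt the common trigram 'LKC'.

Step 1: In English, 'E' is the most frequent letter (12.7%).
Step 2: The most frequent ciphertext letter is 'K' (position 10).
Step 3: Shift = (10 - 4) mod 26 = 6.
Step 4: Decrypt 'LKC' by shifting back 6:
  L -> F
  K -> E
  C -> W
Step 5: 'LKC' decrypts to 'FEW'.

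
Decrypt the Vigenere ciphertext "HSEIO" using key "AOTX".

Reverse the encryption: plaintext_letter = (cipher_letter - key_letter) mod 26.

Step 1: Extend key: AOTXA
Step 2: Decrypt each letter (c - k) mod 26:
  H(7) - A(0) = (7-0) mod 26 = 7 = H
  S(18) - O(14) = (18-14) mod 26 = 4 = E
  E(4) - T(19) = (4-19) mod 26 = 11 = L
  I(8) - X(23) = (8-23) mod 26 = 11 = L
  O(14) - A(0) = (14-0) mod 26 = 14 = O
Plaintext: HELLO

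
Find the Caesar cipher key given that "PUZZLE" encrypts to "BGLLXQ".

Step 1: Compare first letters: P (position 15) -> B (position 1).
Step 2: Shift = (1 - 15) mod 26 = 12.
The shift value is 12.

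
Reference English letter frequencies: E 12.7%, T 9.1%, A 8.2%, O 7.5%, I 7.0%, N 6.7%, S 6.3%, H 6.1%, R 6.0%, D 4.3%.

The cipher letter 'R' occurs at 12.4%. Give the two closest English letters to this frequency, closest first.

Step 1: Observed frequency of 'R' is 12.4%.
Step 2: Compute distances to each reference frequency and sort:
  E (12.7%): difference = 0.3% <-- BEST
  T (9.1%): difference = 3.3% <-- RUNNER-UP
  A (8.2%): difference = 4.2%
  O (7.5%): difference = 4.9%
  I (7.0%): difference = 5.4%
Step 3: Most likely is 'E' (12.7%, diff 0.3%); second most likely is 'T' (9.1%, diff 3.3%).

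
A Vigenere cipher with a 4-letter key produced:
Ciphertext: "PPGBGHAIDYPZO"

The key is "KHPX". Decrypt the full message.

Step 1: Key 'KHPX' has length 4. Extended key: KHPXKHPXKHPXK
Step 2: Decrypt each position:
  P(15) - K(10) = 5 = F
  P(15) - H(7) = 8 = I
  G(6) - P(15) = 17 = R
  B(1) - X(23) = 4 = E
  G(6) - K(10) = 22 = W
  H(7) - H(7) = 0 = A
  A(0) - P(15) = 11 = L
  I(8) - X(23) = 11 = L
  D(3) - K(10) = 19 = T
  Y(24) - H(7) = 17 = R
  P(15) - P(15) = 0 = A
  Z(25) - X(23) = 2 = C
  O(14) - K(10) = 4 = E
Plaintext: FIREWALLTRACE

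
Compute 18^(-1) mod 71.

Step 1: We need x such that 18 * x = 1 (mod 71).
Step 2: Using the extended Euclidean algorithm or trial:
  18 * 4 = 72 = 1 * 71 + 1.
Step 3: Since 72 mod 71 = 1, the inverse is x = 4.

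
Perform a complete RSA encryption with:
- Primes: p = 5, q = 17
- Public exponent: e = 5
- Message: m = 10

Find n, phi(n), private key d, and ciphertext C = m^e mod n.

Step 1: n = 5 * 17 = 85.
Step 2: phi(n) = (5-1)(17-1) = 4 * 16 = 64.
Step 3: Find d = 5^(-1) mod 64 = 13.
  Verify: 5 * 13 = 65 = 1 (mod 64).
Step 4: C = 10^5 mod 85 = 40.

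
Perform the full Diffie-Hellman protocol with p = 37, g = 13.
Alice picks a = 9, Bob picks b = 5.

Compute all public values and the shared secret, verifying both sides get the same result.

Step 1: A = g^a mod p = 13^9 mod 37 = 6.
Step 2: B = g^b mod p = 13^5 mod 37 = 35.
Step 3: Alice computes s = B^a mod p = 35^9 mod 37 = 6.
Step 4: Bob computes s = A^b mod p = 6^5 mod 37 = 6.
Both sides agree: shared secret = 6.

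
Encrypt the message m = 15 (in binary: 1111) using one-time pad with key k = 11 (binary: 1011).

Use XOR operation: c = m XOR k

Step 1: Write out the XOR operation bit by bit:
  Message: 1111
  Key:     1011
  XOR:     0100
Step 2: Convert to decimal: 0100 = 4.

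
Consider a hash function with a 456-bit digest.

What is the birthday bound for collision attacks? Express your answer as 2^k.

Step 1: The birthday paradox gives collision probability ~50% after sqrt(2^n) = 2^(n/2) hashes.
Step 2: For 456-bit output: 2^(456/2) = 2^228.
Step 3: Approximately 2^228 hash computations needed.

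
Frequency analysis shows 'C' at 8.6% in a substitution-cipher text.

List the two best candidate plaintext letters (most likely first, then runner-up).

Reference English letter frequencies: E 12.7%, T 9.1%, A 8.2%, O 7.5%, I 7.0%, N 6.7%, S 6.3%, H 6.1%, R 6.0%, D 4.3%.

Step 1: Observed frequency of 'C' is 8.6%.
Step 2: Compute distances to each reference frequency and sort:
  A (8.2%): difference = 0.4% <-- BEST
  T (9.1%): difference = 0.5% <-- RUNNER-UP
  O (7.5%): difference = 1.1%
  I (7.0%): difference = 1.6%
  N (6.7%): difference = 1.9%
Step 3: Most likely is 'A' (8.2%, diff 0.4%); second most likely is 'T' (9.1%, diff 0.5%).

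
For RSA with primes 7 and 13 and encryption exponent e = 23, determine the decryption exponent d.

Step 1: n = 7 * 13 = 91.
Step 2: phi(n) = 6 * 12 = 72.
Step 3: Find d such that 23 * d = 1 (mod 72).
Step 4: d = 23^(-1) mod 72 = 47.
Verification: 23 * 47 = 1081 = 15 * 72 + 1.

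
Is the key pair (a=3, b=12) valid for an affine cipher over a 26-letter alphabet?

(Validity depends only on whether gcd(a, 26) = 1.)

Step 1: Compute gcd(3, 26).
Step 2: gcd(3, 26) = 1.
Since gcd = 1, 3 is coprime with 26, so it is a valid key.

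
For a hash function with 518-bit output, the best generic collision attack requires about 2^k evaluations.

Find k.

Step 1: The hash has a 518-bit output.
Step 2: Collision resistance means it should be infeasible to find any x != y with h(x) = h(y).
By the birthday bound, a generic collision search succeeds after about sqrt(2^518) = 2^(518/2) = 2^259 evaluations.
Step 3: Security level = 259 bits.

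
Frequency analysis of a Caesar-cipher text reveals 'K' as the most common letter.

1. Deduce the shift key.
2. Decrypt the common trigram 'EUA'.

Step 1: In English, 'E' is the most frequent letter (12.7%).
Step 2: The most frequent ciphertext letter is 'K' (position 10).
Step 3: Shift = (10 - 4) mod 26 = 6.
Step 4: Decrypt 'EUA' by shifting back 6:
  E -> Y
  U -> O
  A -> U
Step 5: 'EUA' decrypts to 'YOU'.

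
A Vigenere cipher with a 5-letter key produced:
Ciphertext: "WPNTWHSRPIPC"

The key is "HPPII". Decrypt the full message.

Step 1: Key 'HPPII' has length 5. Extended key: HPPIIHPPIIHP
Step 2: Decrypt each position:
  W(22) - H(7) = 15 = P
  P(15) - P(15) = 0 = A
  N(13) - P(15) = 24 = Y
  T(19) - I(8) = 11 = L
  W(22) - I(8) = 14 = O
  H(7) - H(7) = 0 = A
  S(18) - P(15) = 3 = D
  R(17) - P(15) = 2 = C
  P(15) - I(8) = 7 = H
  I(8) - I(8) = 0 = A
  P(15) - H(7) = 8 = I
  C(2) - P(15) = 13 = N
Plaintext: PAYLOADCHAIN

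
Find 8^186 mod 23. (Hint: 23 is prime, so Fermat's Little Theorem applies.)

Step 1: Since 23 is prime, by Fermat's Little Theorem: 8^22 = 1 (mod 23).
Step 2: Reduce exponent: 186 mod 22 = 10.
Step 3: So 8^186 = 8^10 (mod 23).
Step 4: 8^10 mod 23 = 3.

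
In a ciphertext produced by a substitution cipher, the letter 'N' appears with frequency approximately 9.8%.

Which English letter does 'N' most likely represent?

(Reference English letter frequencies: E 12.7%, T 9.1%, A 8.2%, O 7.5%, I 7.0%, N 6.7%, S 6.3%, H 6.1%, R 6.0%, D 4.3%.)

Step 1: The observed frequency is 9.8%.
Step 2: Compare with English frequencies:
  E: 12.7% (difference: 2.9%)
  T: 9.1% (difference: 0.7%) <-- closest
  A: 8.2% (difference: 1.6%)
  O: 7.5% (difference: 2.3%)
  I: 7.0% (difference: 2.8%)
  N: 6.7% (difference: 3.1%)
  S: 6.3% (difference: 3.5%)
  H: 6.1% (difference: 3.7%)
  R: 6.0% (difference: 3.8%)
  D: 4.3% (difference: 5.5%)
Step 3: 'N' most likely represents 'T' (frequency 9.1%).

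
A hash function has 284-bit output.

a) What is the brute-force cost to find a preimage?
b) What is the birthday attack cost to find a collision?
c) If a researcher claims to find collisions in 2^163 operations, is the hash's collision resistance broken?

Step 1: Preimage resistance requires brute-force of 2^284 operations.
Step 2: Collision resistance (birthday bound) = 2^(284/2) = 2^142.
Step 3: The claimed attack costs 2^163 operations.
Step 4: Since 2^163 >= 2^142, the claimed attack is no faster than the generic birthday attack, so this does not break collision resistance.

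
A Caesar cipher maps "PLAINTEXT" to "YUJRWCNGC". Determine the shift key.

Step 1: Compare first letters: P (position 15) -> Y (position 24).
Step 2: Shift = (24 - 15) mod 26 = 9.
The shift value is 9.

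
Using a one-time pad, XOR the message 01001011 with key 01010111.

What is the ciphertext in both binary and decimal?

Step 1: Write out the XOR operation bit by bit:
  Message: 01001011
  Key:     01010111
  XOR:     00011100
Step 2: Convert to decimal: 00011100 = 28.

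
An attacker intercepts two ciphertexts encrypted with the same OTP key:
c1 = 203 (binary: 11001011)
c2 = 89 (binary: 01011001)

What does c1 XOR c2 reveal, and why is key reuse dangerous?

Step 1: c1 XOR c2 = (m1 XOR k) XOR (m2 XOR k).
Step 2: By XOR associativity/commutativity: = m1 XOR m2 XOR k XOR k = m1 XOR m2.
Step 3: 11001011 XOR 01011001 = 10010010 = 146.
Step 4: The key cancels out! An attacker learns m1 XOR m2 = 146, revealing the relationship between plaintexts.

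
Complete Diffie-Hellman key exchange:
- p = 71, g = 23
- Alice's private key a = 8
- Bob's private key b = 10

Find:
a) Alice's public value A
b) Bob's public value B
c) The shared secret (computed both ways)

Step 1: A = g^a mod p = 23^8 mod 71 = 48.
Step 2: B = g^b mod p = 23^10 mod 71 = 45.
Step 3: Alice computes s = B^a mod p = 45^8 mod 71 = 45.
Step 4: Bob computes s = A^b mod p = 48^10 mod 71 = 45.
Both sides agree: shared secret = 45.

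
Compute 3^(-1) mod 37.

Step 1: We need x such that 3 * x = 1 (mod 37).
Step 2: Using the extended Euclidean algorithm or trial:
  3 * 25 = 75 = 2 * 37 + 1.
Step 3: Since 75 mod 37 = 1, the inverse is x = 25.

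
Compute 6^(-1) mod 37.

Step 1: We need x such that 6 * x = 1 (mod 37).
Step 2: Using the extended Euclidean algorithm or trial:
  6 * 31 = 186 = 5 * 37 + 1.
Step 3: Since 186 mod 37 = 1, the inverse is x = 31.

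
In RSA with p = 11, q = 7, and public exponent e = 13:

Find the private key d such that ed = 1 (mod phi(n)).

Step 1: n = 11 * 7 = 77.
Step 2: phi(n) = 10 * 6 = 60.
Step 3: Find d such that 13 * d = 1 (mod 60).
Step 4: d = 13^(-1) mod 60 = 37.
Verification: 13 * 37 = 481 = 8 * 60 + 1.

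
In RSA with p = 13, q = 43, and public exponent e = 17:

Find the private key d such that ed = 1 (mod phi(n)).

Step 1: n = 13 * 43 = 559.
Step 2: phi(n) = 12 * 42 = 504.
Step 3: Find d such that 17 * d = 1 (mod 504).
Step 4: d = 17^(-1) mod 504 = 89.
Verification: 17 * 89 = 1513 = 3 * 504 + 1.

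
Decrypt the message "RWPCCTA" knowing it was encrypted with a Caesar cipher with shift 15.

Step 1: Reverse the shift by subtracting 15 from each letter position.
  R (position 17) -> position (17-15) mod 26 = 2 -> C
  W (position 22) -> position (22-15) mod 26 = 7 -> H
  P (position 15) -> position (15-15) mod 26 = 0 -> A
  C (position 2) -> position (2-15) mod 26 = 13 -> N
  C (position 2) -> position (2-15) mod 26 = 13 -> N
  T (position 19) -> position (19-15) mod 26 = 4 -> E
  A (position 0) -> position (0-15) mod 26 = 11 -> L
Decrypted message: CHANNEL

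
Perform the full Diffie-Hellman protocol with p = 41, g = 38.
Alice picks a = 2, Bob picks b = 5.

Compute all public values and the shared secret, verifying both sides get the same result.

Step 1: A = g^a mod p = 38^2 mod 41 = 9.
Step 2: B = g^b mod p = 38^5 mod 41 = 3.
Step 3: Alice computes s = B^a mod p = 3^2 mod 41 = 9.
Step 4: Bob computes s = A^b mod p = 9^5 mod 41 = 9.
Both sides agree: shared secret = 9.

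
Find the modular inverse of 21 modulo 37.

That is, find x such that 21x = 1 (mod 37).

Step 1: We need x such that 21 * x = 1 (mod 37).
Step 2: Using the extended Euclidean algorithm or trial:
  21 * 30 = 630 = 17 * 37 + 1.
Step 3: Since 630 mod 37 = 1, the inverse is x = 30.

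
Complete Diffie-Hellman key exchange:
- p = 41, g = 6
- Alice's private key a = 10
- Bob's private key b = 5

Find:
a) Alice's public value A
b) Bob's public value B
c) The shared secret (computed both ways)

Step 1: A = g^a mod p = 6^10 mod 41 = 32.
Step 2: B = g^b mod p = 6^5 mod 41 = 27.
Step 3: Alice computes s = B^a mod p = 27^10 mod 41 = 32.
Step 4: Bob computes s = A^b mod p = 32^5 mod 41 = 32.
Both sides agree: shared secret = 32.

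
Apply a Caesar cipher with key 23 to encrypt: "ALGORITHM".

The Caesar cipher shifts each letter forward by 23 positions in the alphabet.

Step 1: For each letter, shift forward by 23 positions (mod 26).
  A (position 0) -> position (0+23) mod 26 = 23 -> X
  L (position 11) -> position (11+23) mod 26 = 8 -> I
  G (position 6) -> position (6+23) mod 26 = 3 -> D
  O (position 14) -> position (14+23) mod 26 = 11 -> L
  R (position 17) -> position (17+23) mod 26 = 14 -> O
  I (position 8) -> position (8+23) mod 26 = 5 -> F
  T (position 19) -> position (19+23) mod 26 = 16 -> Q
  H (position 7) -> position (7+23) mod 26 = 4 -> E
  M (position 12) -> position (12+23) mod 26 = 9 -> J
Result: XIDLOFQEJ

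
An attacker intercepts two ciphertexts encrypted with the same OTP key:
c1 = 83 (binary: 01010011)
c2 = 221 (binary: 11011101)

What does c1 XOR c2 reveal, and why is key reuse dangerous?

Step 1: c1 XOR c2 = (m1 XOR k) XOR (m2 XOR k).
Step 2: By XOR associativity/commutativity: = m1 XOR m2 XOR k XOR k = m1 XOR m2.
Step 3: 01010011 XOR 11011101 = 10001110 = 142.
Step 4: The key cancels out! An attacker learns m1 XOR m2 = 142, revealing the relationship between plaintexts.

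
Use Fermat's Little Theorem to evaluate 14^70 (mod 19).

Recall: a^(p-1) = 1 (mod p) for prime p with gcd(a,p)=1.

Step 1: Since 19 is prime, by Fermat's Little Theorem: 14^18 = 1 (mod 19).
Step 2: Reduce exponent: 70 mod 18 = 16.
Step 3: So 14^70 = 14^16 (mod 19).
Step 4: 14^16 mod 19 = 16.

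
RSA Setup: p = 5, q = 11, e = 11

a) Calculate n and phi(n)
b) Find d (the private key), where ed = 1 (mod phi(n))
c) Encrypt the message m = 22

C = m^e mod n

Step 1: n = 5 * 11 = 55.
Step 2: phi(n) = (5-1)(11-1) = 4 * 10 = 40.
Step 3: Find d = 11^(-1) mod 40 = 11.
  Verify: 11 * 11 = 121 = 1 (mod 40).
Step 4: C = 22^11 mod 55 = 33.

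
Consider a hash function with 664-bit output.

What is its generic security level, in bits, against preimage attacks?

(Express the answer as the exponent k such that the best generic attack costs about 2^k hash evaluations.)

Step 1: The hash has a 664-bit output.
Step 2: Preimage resistance means: given a digest h(x), it should be infeasible to find any input that hashes to it.
With a 664-bit output there are 2^664 possible digests, so a generic brute-force preimage search costs about 2^664 evaluations.
Step 3: Security level = 664 bits.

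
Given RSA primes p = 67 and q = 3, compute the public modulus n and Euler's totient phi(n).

Step 1: n = p * q = 67 * 3 = 201.
Step 2: phi(n) = (p-1)(q-1) = 66 * 2 = 132.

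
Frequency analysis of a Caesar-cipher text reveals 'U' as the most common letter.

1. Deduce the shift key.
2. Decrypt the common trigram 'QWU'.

Step 1: In English, 'E' is the most frequent letter (12.7%).
Step 2: The most frequent ciphertext letter is 'U' (position 20).
Step 3: Shift = (20 - 4) mod 26 = 16.
Step 4: Decrypt 'QWU' by shifting back 16:
  Q -> A
  W -> G
  U -> E
Step 5: 'QWU' decrypts to 'AGE'.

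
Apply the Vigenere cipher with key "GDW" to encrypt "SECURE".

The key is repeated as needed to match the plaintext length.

Step 1: Repeat key to match plaintext length:
  Plaintext: SECURE
  Key:       GDWGDW
Step 2: Encrypt each letter:
  S(18) + G(6) = (18+6) mod 26 = 24 = Y
  E(4) + D(3) = (4+3) mod 26 = 7 = H
  C(2) + W(22) = (2+22) mod 26 = 24 = Y
  U(20) + G(6) = (20+6) mod 26 = 0 = A
  R(17) + D(3) = (17+3) mod 26 = 20 = U
  E(4) + W(22) = (4+22) mod 26 = 0 = A
Ciphertext: YHYAUA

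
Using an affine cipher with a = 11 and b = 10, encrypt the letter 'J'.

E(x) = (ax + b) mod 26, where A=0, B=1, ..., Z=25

Step 1: Convert 'J' to number: x = 9.
Step 2: E(9) = (11 * 9 + 10) mod 26 = 109 mod 26 = 5.
Step 3: Convert 5 back to letter: F.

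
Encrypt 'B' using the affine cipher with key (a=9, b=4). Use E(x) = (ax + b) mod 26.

Step 1: Convert 'B' to number: x = 1.
Step 2: E(1) = (9 * 1 + 4) mod 26 = 13 mod 26 = 13.
Step 3: Convert 13 back to letter: N.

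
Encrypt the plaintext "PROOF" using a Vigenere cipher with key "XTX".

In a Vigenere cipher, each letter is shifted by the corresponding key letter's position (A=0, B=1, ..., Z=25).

Step 1: Repeat key to match plaintext length:
  Plaintext: PROOF
  Key:       XTXXT
Step 2: Encrypt each letter:
  P(15) + X(23) = (15+23) mod 26 = 12 = M
  R(17) + T(19) = (17+19) mod 26 = 10 = K
  O(14) + X(23) = (14+23) mod 26 = 11 = L
  O(14) + X(23) = (14+23) mod 26 = 11 = L
  F(5) + T(19) = (5+19) mod 26 = 24 = Y
Ciphertext: MKLLY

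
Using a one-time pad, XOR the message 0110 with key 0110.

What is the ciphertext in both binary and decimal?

Step 1: Write out the XOR operation bit by bit:
  Message: 0110
  Key:     0110
  XOR:     0000
Step 2: Convert to decimal: 0000 = 0.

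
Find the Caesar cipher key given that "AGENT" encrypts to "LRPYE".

Step 1: Compare first letters: A (position 0) -> L (position 11).
Step 2: Shift = (11 - 0) mod 26 = 11.
The shift value is 11.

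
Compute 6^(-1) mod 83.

Step 1: We need x such that 6 * x = 1 (mod 83).
Step 2: Using the extended Euclidean algorithm or trial:
  6 * 14 = 84 = 1 * 83 + 1.
Step 3: Since 84 mod 83 = 1, the inverse is x = 14.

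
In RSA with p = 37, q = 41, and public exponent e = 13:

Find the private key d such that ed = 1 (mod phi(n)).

Step 1: n = 37 * 41 = 1517.
Step 2: phi(n) = 36 * 40 = 1440.
Step 3: Find d such that 13 * d = 1 (mod 1440).
Step 4: d = 13^(-1) mod 1440 = 997.
Verification: 13 * 997 = 12961 = 9 * 1440 + 1.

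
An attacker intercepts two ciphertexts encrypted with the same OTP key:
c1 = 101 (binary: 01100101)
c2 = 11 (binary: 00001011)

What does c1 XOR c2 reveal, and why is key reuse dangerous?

Step 1: c1 XOR c2 = (m1 XOR k) XOR (m2 XOR k).
Step 2: By XOR associativity/commutativity: = m1 XOR m2 XOR k XOR k = m1 XOR m2.
Step 3: 01100101 XOR 00001011 = 01101110 = 110.
Step 4: The key cancels out! An attacker learns m1 XOR m2 = 110, revealing the relationship between plaintexts.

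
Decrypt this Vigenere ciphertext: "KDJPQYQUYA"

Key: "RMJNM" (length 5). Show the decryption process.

Step 1: Key 'RMJNM' has length 5. Extended key: RMJNMRMJNM
Step 2: Decrypt each position:
  K(10) - R(17) = 19 = T
  D(3) - M(12) = 17 = R
  J(9) - J(9) = 0 = A
  P(15) - N(13) = 2 = C
  Q(16) - M(12) = 4 = E
  Y(24) - R(17) = 7 = H
  Q(16) - M(12) = 4 = E
  U(20) - J(9) = 11 = L
  Y(24) - N(13) = 11 = L
  A(0) - M(12) = 14 = O
Plaintext: TRACEHELLO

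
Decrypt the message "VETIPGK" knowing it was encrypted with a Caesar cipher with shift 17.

Step 1: Reverse the shift by subtracting 17 from each letter position.
  V (position 21) -> position (21-17) mod 26 = 4 -> E
  E (position 4) -> position (4-17) mod 26 = 13 -> N
  T (position 19) -> position (19-17) mod 26 = 2 -> C
  I (position 8) -> position (8-17) mod 26 = 17 -> R
  P (position 15) -> position (15-17) mod 26 = 24 -> Y
  G (position 6) -> position (6-17) mod 26 = 15 -> P
  K (position 10) -> position (10-17) mod 26 = 19 -> T
Decrypted message: ENCRYPT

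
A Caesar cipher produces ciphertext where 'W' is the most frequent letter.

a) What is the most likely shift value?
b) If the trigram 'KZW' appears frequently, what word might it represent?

Step 1: In English, 'E' is the most frequent letter (12.7%).
Step 2: The most frequent ciphertext letter is 'W' (position 22).
Step 3: Shift = (22 - 4) mod 26 = 18.
Step 4: Decrypt 'KZW' by shifting back 18:
  K -> S
  Z -> H
  W -> E
Step 5: 'KZW' decrypts to 'SHE'.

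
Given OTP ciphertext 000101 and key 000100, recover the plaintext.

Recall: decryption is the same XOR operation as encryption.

Step 1: XOR ciphertext with key:
  Ciphertext: 000101
  Key:        000100
  XOR:        000001
Step 2: Plaintext = 000001 = 1 in decimal.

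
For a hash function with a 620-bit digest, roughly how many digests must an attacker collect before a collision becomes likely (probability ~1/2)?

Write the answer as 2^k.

Step 1: The birthday paradox gives collision probability ~50% after sqrt(2^n) = 2^(n/2) hashes.
Step 2: For 620-bit output: 2^(620/2) = 2^310.
Step 3: Approximately 2^310 hash computations needed.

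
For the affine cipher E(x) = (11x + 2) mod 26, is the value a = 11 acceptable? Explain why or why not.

Step 1: Compute gcd(11, 26).
Step 2: gcd(11, 26) = 1.
Since gcd = 1, 11 is coprime with 26, so it is a valid key.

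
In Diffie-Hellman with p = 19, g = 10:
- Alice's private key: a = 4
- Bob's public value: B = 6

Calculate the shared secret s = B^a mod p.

Step 1: s = B^a mod p = 6^4 mod 19.
  6^1 mod 19 = 6
  6^2 mod 19 = (6 * 6) mod 19 = 17
  6^3 mod 19 = (17 * 6) mod 19 = 7
  6^4 mod 19 = (7 * 6) mod 19 = 4
Result: shared secret = 4.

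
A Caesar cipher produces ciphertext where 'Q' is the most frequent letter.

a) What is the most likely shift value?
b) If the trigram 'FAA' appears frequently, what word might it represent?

Step 1: In English, 'E' is the most frequent letter (12.7%).
Step 2: The most frequent ciphertext letter is 'Q' (position 16).
Step 3: Shift = (16 - 4) mod 26 = 12.
Step 4: Decrypt 'FAA' by shifting back 12:
  F -> T
  A -> O
  A -> O
Step 5: 'FAA' decrypts to 'TOO'.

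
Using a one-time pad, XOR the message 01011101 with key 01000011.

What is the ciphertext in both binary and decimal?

Step 1: Write out the XOR operation bit by bit:
  Message: 01011101
  Key:     01000011
  XOR:     00011110
Step 2: Convert to decimal: 00011110 = 30.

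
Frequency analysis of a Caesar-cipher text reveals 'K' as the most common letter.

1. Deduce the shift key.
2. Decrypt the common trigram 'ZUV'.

Step 1: In English, 'E' is the most frequent letter (12.7%).
Step 2: The most frequent ciphertext letter is 'K' (position 10).
Step 3: Shift = (10 - 4) mod 26 = 6.
Step 4: Decrypt 'ZUV' by shifting back 6:
  Z -> T
  U -> O
  V -> P
Step 5: 'ZUV' decrypts to 'TOP'.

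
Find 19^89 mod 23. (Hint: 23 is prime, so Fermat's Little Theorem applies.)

Step 1: Since 23 is prime, by Fermat's Little Theorem: 19^22 = 1 (mod 23).
Step 2: Reduce exponent: 89 mod 22 = 1.
Step 3: So 19^89 = 19^1 (mod 23).
Step 4: 19^1 mod 23 = 19.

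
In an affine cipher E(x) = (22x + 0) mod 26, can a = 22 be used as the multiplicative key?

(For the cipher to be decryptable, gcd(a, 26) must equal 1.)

Step 1: Compute gcd(22, 26).
Step 2: gcd(22, 26) = 2.
Since gcd = 2 != 1, 22 shares a common factor with 26, so it cannot be used.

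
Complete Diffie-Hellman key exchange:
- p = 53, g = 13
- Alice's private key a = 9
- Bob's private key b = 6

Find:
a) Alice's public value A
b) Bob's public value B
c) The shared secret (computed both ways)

Step 1: A = g^a mod p = 13^9 mod 53 = 44.
Step 2: B = g^b mod p = 13^6 mod 53 = 46.
Step 3: Alice computes s = B^a mod p = 46^9 mod 53 = 10.
Step 4: Bob computes s = A^b mod p = 44^6 mod 53 = 10.
Both sides agree: shared secret = 10.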